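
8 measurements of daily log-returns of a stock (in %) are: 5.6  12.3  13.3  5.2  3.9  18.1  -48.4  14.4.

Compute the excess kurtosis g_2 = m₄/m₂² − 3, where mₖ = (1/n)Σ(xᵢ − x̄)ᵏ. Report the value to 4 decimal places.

2.5248

x̄ = 3.0500
Σ(xᵢ − x̄)² = 3204.9000 ⇒ m₂ = 400.61250
Σ(xᵢ − x̄)⁴ = 7093473.5069 ⇒ m₄ = 886684.18836
m₂² = 160490.37516
g_2 = m₄/m₂² − 3 = 5.52484 − 3 ≈ 2.5248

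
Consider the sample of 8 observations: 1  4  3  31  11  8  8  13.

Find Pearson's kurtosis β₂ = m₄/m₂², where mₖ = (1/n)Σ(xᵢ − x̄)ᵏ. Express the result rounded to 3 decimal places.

x̄ = 9.8750
Σ(xᵢ − x̄)² = 624.8750 ⇒ m₂ = 78.10938
Σ(xᵢ − x̄)⁴ = 208904.0879 ⇒ m₄ = 26113.01099
m₂² = 6101.07446
β₂ = m₄/m₂² = 26113.01099 / 6101.07446 ≈ 4.280

4.280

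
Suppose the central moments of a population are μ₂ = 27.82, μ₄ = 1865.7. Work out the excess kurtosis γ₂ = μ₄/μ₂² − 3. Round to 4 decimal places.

-0.5894

μ₂² = 27.82² = 773.95240
μ₄/μ₂² = 1865.7 / 773.95240 = 2.41061
γ₂ = 2.41061 − 3 ≈ -0.5894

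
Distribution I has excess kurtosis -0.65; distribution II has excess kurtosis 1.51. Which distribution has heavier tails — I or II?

Higher excess kurtosis ⇒ heavier tails relative to the normal distribution.
-0.65 vs 1.51: the larger is 1.51, so II has heavier tails. (II is leptokurtic — heavier-than-normal tails; the other is platykurtic.)

II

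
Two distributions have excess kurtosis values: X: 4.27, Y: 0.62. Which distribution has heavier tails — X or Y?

X

Higher excess kurtosis ⇒ heavier tails relative to the normal distribution.
4.27 vs 0.62: the larger is 4.27, so X has heavier tails.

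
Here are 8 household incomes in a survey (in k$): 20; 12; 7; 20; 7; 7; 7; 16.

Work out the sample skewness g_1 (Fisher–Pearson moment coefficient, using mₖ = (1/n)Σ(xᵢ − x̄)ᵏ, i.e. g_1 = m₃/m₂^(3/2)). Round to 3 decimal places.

x̄ = (20 + 12 + 7 + 20 + 7 + 7 + 7 + 16) / 8 = 12.0000
deviations (xᵢ − x̄): 8.0000, 0.0000, -5.0000, 8.0000, -5.0000, -5.0000, -5.0000, 4.0000
Σ(xᵢ − x̄)² = 244.0000 ⇒ m₂ = 244.0000/8 = 30.50000
Σ(xᵢ − x̄)³ = 588.0000 ⇒ m₃ = 588.0000/8 = 73.50000
m₂^(3/2) = 30.50000^(1.5) = 168.44176
g_1 = m₃ / m₂^(3/2) = 73.50000 / 168.44176 ≈ 0.436

0.436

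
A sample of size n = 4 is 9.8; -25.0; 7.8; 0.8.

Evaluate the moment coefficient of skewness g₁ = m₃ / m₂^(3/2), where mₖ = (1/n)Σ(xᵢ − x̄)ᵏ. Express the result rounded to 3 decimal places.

x̄ = (9.8 - 25.0 + 7.8 + 0.8) / 4 = -1.6500
deviations (xᵢ − x̄): 11.4500, -23.3500, 9.4500, 2.4500
Σ(xᵢ − x̄)² = 771.6300 ⇒ m₂ = 771.6300/4 = 192.90750
Σ(xᵢ − x̄)³ = -10371.2070 ⇒ m₃ = -10371.2070/4 = -2592.80175
m₂^(3/2) = 192.90750^(1.5) = 2679.31434
g₁ = m₃ / m₂^(3/2) = -2592.80175 / 2679.31434 ≈ -0.968

-0.968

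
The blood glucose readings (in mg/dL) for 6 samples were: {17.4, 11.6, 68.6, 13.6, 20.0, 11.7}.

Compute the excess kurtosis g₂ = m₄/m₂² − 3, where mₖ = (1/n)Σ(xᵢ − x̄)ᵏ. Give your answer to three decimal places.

x̄ = 23.8167
Σ(xᵢ − x̄)² = 2461.7283 ⇒ m₂ = 410.28806
Σ(xᵢ − x̄)⁴ = 4078850.1377 ⇒ m₄ = 679808.35629
m₂² = 168336.28853
g₂ = m₄/m₂² − 3 = 4.03839 − 3 ≈ 1.038

1.038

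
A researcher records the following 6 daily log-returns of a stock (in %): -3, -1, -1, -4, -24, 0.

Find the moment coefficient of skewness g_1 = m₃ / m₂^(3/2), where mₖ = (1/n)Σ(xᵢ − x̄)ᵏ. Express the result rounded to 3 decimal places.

-1.688

x̄ = (-3 - 1 - 1 - 4 - 24 + 0) / 6 = -5.5000
deviations (xᵢ − x̄): 2.5000, 4.5000, 4.5000, 1.5000, -18.5000, 5.5000
Σ(xᵢ − x̄)² = 421.5000 ⇒ m₂ = 421.5000/6 = 70.25000
Σ(xᵢ − x̄)³ = -5964.0000 ⇒ m₃ = -5964.0000/6 = -994.00000
m₂^(3/2) = 70.25000^(1.5) = 588.80229
g_1 = m₃ / m₂^(3/2) = -994.00000 / 588.80229 ≈ -1.688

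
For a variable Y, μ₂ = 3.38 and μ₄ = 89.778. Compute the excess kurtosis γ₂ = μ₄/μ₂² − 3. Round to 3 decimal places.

μ₂² = 3.38² = 11.42440
μ₄/μ₂² = 89.778 / 11.42440 = 7.85844
γ₂ = 7.85844 − 3 ≈ 4.858

4.858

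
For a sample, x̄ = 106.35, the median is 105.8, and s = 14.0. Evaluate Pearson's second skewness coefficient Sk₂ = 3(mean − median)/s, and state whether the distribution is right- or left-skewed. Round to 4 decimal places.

0.1179, right-skewed

Sk₂ = 3(106.35 − 105.8) / 14.0 = 3 × 0.5500 / 14.0
    = 1.6500 / 14.0 ≈ 0.1179
Sk₂ > 0 ⇒ mean > median ⇒ right-skewed (positive skew).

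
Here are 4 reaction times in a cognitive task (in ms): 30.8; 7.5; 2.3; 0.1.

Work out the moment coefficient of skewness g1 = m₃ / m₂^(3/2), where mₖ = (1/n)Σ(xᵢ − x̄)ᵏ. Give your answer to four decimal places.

0.9955

x̄ = (30.8 + 7.5 + 2.3 + 0.1) / 4 = 10.1750
deviations (xᵢ − x̄): 20.6250, -2.6750, -7.8750, -10.0750
Σ(xᵢ − x̄)² = 596.0675 ⇒ m₂ = 596.0675/4 = 149.01688
Σ(xᵢ − x̄)³ = 7243.4981 ⇒ m₃ = 7243.4981/4 = 1810.87453
m₂^(3/2) = 149.01688^(1.5) = 1819.08577
g1 = m₃ / m₂^(3/2) = 1810.87453 / 1819.08577 ≈ 0.9955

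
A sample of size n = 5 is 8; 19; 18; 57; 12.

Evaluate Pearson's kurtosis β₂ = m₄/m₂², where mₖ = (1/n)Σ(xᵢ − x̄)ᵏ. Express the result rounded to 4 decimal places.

3.0047

x̄ = 22.8000
Σ(xᵢ − x̄)² = 1542.8000 ⇒ m₂ = 308.56000
Σ(xᵢ − x̄)⁴ = 1430380.4960 ⇒ m₄ = 286076.09920
m₂² = 95209.27360
β₂ = m₄/m₂² = 286076.09920 / 95209.27360 ≈ 3.0047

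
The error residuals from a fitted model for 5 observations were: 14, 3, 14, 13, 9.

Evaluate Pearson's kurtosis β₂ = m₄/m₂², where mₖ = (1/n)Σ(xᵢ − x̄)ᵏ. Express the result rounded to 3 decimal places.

x̄ = 10.6000
Σ(xᵢ − x̄)² = 89.2000 ⇒ m₂ = 17.84000
Σ(xᵢ − x̄)⁴ = 3643.2160 ⇒ m₄ = 728.64320
m₂² = 318.26560
β₂ = m₄/m₂² = 728.64320 / 318.26560 ≈ 2.289

2.289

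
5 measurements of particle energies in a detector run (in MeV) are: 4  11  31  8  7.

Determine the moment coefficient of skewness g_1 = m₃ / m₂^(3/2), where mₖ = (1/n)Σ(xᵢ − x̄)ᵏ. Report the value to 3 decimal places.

x̄ = (4 + 11 + 31 + 8 + 7) / 5 = 12.2000
deviations (xᵢ − x̄): -8.2000, -1.2000, 18.8000, -4.2000, -5.2000
Σ(xᵢ − x̄)² = 466.8000 ⇒ m₂ = 466.8000/5 = 93.36000
Σ(xᵢ − x̄)³ = 5876.8800 ⇒ m₃ = 5876.8800/5 = 1175.37600
m₂^(3/2) = 93.36000^(1.5) = 902.07213
g_1 = m₃ / m₂^(3/2) = 1175.37600 / 902.07213 ≈ 1.303

1.303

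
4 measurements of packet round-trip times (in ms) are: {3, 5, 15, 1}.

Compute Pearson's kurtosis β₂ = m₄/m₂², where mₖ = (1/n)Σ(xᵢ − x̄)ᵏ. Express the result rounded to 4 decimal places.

2.1605

x̄ = 6.0000
Σ(xᵢ − x̄)² = 116.0000 ⇒ m₂ = 29.00000
Σ(xᵢ − x̄)⁴ = 7268.0000 ⇒ m₄ = 1817.00000
m₂² = 841.00000
β₂ = m₄/m₂² = 1817.00000 / 841.00000 ≈ 2.1605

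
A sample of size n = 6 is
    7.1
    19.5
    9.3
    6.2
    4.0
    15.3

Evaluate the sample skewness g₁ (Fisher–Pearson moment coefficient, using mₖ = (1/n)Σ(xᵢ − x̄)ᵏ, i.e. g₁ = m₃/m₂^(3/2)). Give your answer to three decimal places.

0.608

x̄ = (7.1 + 19.5 + 9.3 + 6.2 + 4.0 + 15.3) / 6 = 10.2333
deviations (xᵢ − x̄): -3.1333, 9.2667, -0.9333, -4.0333, -6.2333, 5.0667
Σ(xᵢ − x̄)² = 177.3533 ⇒ m₂ = 177.3533/6 = 29.55889
Σ(xᵢ − x̄)³ = 586.4244 ⇒ m₃ = 586.4244/6 = 97.73741
m₂^(3/2) = 29.55889^(1.5) = 160.70602
g₁ = m₃ / m₂^(3/2) = 97.73741 / 160.70602 ≈ 0.608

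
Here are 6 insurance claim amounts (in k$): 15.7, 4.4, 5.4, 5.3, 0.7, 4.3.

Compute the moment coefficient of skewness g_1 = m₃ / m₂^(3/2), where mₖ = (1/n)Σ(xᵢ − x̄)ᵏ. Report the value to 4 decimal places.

1.2903

x̄ = (15.7 + 4.4 + 5.4 + 5.3 + 0.7 + 4.3) / 6 = 5.9667
deviations (xᵢ − x̄): 9.7333, -1.5667, -0.5667, -0.6667, -5.2667, -1.6667
Σ(xᵢ − x̄)² = 128.4733 ⇒ m₂ = 128.4733/6 = 21.41222
Σ(xᵢ − x̄)³ = 767.0756 ⇒ m₃ = 767.0756/6 = 127.84593
m₂^(3/2) = 21.41222^(1.5) = 99.08151
g_1 = m₃ / m₂^(3/2) = 127.84593 / 99.08151 ≈ 1.2903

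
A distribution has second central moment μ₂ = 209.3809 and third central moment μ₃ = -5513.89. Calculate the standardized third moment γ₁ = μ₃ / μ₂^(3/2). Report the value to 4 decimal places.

-1.8199

σ = √μ₂ = √209.3809 = 14.47000
σ³ = μ₂^(3/2) = 3029.74162
γ₁ = μ₃/σ³ = -5513.89 / 3029.74162 ≈ -1.8199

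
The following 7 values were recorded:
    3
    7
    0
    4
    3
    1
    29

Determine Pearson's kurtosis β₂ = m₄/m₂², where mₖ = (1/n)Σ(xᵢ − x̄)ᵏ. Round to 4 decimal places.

x̄ = 6.7143
Σ(xᵢ − x̄)² = 609.4286 ⇒ m₂ = 87.06122
Σ(xᵢ − x̄)⁴ = 250197.7784 ⇒ m₄ = 35742.53978
m₂² = 7579.65681
β₂ = m₄/m₂² = 35742.53978 / 7579.65681 ≈ 4.7156

4.7156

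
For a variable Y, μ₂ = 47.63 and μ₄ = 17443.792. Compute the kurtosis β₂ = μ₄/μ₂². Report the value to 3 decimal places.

μ₂² = 47.63² = 2268.61690
μ₄/μ₂² = 17443.792 / 2268.61690 = 7.68917
β₂ ≈ 7.689

7.689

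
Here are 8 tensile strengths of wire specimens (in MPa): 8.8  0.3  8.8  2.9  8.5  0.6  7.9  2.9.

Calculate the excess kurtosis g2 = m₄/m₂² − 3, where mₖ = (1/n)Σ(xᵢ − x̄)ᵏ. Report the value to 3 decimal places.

x̄ = 5.0875
Σ(xᵢ − x̄)² = 99.7488 ⇒ m₂ = 12.46859
Σ(xᵢ − x̄)⁴ = 1554.7577 ⇒ m₄ = 194.34471
m₂² = 155.46583
g2 = m₄/m₂² − 3 = 1.25008 − 3 ≈ -1.750

-1.750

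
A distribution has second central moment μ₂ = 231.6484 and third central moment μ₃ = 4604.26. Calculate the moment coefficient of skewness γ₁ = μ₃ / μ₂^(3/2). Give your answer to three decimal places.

σ = √μ₂ = √231.6484 = 15.22000
σ³ = μ₂^(3/2) = 3525.68865
γ₁ = μ₃/σ³ = 4604.26 / 3525.68865 ≈ 1.306

1.306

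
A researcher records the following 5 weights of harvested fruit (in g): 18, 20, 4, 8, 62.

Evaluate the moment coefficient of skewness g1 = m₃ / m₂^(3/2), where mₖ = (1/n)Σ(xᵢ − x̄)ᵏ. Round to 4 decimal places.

1.1929

x̄ = (18 + 20 + 4 + 8 + 62) / 5 = 22.4000
deviations (xᵢ − x̄): -4.4000, -2.4000, -18.4000, -14.4000, 39.6000
Σ(xᵢ − x̄)² = 2139.2000 ⇒ m₂ = 2139.2000/5 = 427.84000
Σ(xᵢ − x̄)³ = 52784.6400 ⇒ m₃ = 52784.6400/5 = 10556.92800
m₂^(3/2) = 427.84000^(1.5) = 8849.56816
g1 = m₃ / m₂^(3/2) = 10556.92800 / 8849.56816 ≈ 1.1929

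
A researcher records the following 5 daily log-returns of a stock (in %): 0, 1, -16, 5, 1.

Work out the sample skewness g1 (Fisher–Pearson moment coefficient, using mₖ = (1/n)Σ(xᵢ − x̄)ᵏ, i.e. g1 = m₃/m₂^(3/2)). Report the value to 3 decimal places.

x̄ = (0 + 1 - 16 + 5 + 1) / 5 = -1.8000
deviations (xᵢ − x̄): 1.8000, 2.8000, -14.2000, 6.8000, 2.8000
Σ(xᵢ − x̄)² = 266.8000 ⇒ m₂ = 266.8000/5 = 53.36000
Σ(xᵢ − x̄)³ = -2499.1200 ⇒ m₃ = -2499.1200/5 = -499.82400
m₂^(3/2) = 53.36000^(1.5) = 389.78375
g1 = m₃ / m₂^(3/2) = -499.82400 / 389.78375 ≈ -1.282

-1.282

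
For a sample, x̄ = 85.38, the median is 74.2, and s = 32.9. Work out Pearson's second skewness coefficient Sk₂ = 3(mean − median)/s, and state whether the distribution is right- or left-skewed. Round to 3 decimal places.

1.019, right-skewed

Sk₂ = 3(85.38 − 74.2) / 32.9 = 3 × 11.1800 / 32.9
    = 33.5400 / 32.9 ≈ 1.019
Sk₂ > 0 ⇒ mean > median ⇒ right-skewed (positive skew).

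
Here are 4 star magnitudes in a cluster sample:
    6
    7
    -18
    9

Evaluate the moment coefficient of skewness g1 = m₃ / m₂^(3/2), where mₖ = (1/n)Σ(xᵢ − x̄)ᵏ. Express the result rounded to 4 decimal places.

-1.1211

x̄ = (6 + 7 - 18 + 9) / 4 = 1.0000
deviations (xᵢ − x̄): 5.0000, 6.0000, -19.0000, 8.0000
Σ(xᵢ − x̄)² = 486.0000 ⇒ m₂ = 486.0000/4 = 121.50000
Σ(xᵢ − x̄)³ = -6006.0000 ⇒ m₃ = -6006.0000/4 = -1501.50000
m₂^(3/2) = 121.50000^(1.5) = 1339.25852
g1 = m₃ / m₂^(3/2) = -1501.50000 / 1339.25852 ≈ -1.1211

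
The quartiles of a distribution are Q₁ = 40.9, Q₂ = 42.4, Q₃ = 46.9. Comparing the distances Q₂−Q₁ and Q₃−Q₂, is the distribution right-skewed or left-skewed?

right-skewed

Q₂ − Q₁ = 1.5;  Q₃ − Q₂ = 4.5
Q₃ − Q₂ > Q₂ − Q₁ ⇒ the upper half is more spread out ⇒ right-skewed.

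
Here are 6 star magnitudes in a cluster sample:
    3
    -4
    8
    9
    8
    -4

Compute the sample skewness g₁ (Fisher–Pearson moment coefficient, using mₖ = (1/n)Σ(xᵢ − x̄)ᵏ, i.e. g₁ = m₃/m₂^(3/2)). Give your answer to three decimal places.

x̄ = (3 - 4 + 8 + 9 + 8 - 4) / 6 = 3.3333
deviations (xᵢ − x̄): -0.3333, -7.3333, 4.6667, 5.6667, 4.6667, -7.3333
Σ(xᵢ − x̄)² = 183.3333 ⇒ m₂ = 183.3333/6 = 30.55556
Σ(xᵢ − x̄)³ = -403.5556 ⇒ m₃ = -403.5556/6 = -67.25926
m₂^(3/2) = 30.55556^(1.5) = 168.90219
g₁ = m₃ / m₂^(3/2) = -67.25926 / 168.90219 ≈ -0.398

-0.398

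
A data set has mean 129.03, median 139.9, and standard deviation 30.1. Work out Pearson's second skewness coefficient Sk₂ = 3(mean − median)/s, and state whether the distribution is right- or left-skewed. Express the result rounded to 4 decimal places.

Sk₂ = 3(129.03 − 139.9) / 30.1 = 3 × -10.8700 / 30.1
    = -32.6100 / 30.1 ≈ -1.0834
Sk₂ < 0 ⇒ mean < median ⇒ left-skewed (negative skew).

-1.0834, left-skewed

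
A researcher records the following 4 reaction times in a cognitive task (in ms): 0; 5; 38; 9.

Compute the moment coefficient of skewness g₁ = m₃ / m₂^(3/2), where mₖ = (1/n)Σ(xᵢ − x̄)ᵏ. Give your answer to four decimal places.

x̄ = (0 + 5 + 38 + 9) / 4 = 13.0000
deviations (xᵢ − x̄): -13.0000, -8.0000, 25.0000, -4.0000
Σ(xᵢ − x̄)² = 874.0000 ⇒ m₂ = 874.0000/4 = 218.50000
Σ(xᵢ − x̄)³ = 12852.0000 ⇒ m₃ = 12852.0000/4 = 3213.00000
m₂^(3/2) = 218.50000^(1.5) = 3229.81139
g₁ = m₃ / m₂^(3/2) = 3213.00000 / 3229.81139 ≈ 0.9948

0.9948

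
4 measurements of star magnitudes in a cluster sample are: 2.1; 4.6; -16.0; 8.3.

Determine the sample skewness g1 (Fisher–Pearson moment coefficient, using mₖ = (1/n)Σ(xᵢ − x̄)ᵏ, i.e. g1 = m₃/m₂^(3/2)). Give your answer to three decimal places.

x̄ = (2.1 + 4.6 - 16.0 + 8.3) / 4 = -0.2500
deviations (xᵢ − x̄): 2.3500, 4.8500, -15.7500, 8.5500
Σ(xᵢ − x̄)² = 350.2100 ⇒ m₂ = 350.2100/4 = 87.55250
Σ(xᵢ − x̄)³ = -3154.8960 ⇒ m₃ = -3154.8960/4 = -788.72400
m₂^(3/2) = 87.55250^(1.5) = 819.22430
g1 = m₃ / m₂^(3/2) = -788.72400 / 819.22430 ≈ -0.963

-0.963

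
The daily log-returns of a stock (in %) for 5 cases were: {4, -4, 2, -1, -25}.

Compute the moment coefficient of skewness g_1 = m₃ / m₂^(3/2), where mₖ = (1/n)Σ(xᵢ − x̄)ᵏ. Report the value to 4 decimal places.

-1.2576

x̄ = (4 - 4 + 2 - 1 - 25) / 5 = -4.8000
deviations (xᵢ − x̄): 8.8000, 0.8000, 6.8000, 3.8000, -20.2000
Σ(xᵢ − x̄)² = 546.8000 ⇒ m₂ = 546.8000/5 = 109.36000
Σ(xᵢ − x̄)³ = -7191.1200 ⇒ m₃ = -7191.1200/5 = -1438.22400
m₂^(3/2) = 109.36000^(1.5) = 1143.63583
g_1 = m₃ / m₂^(3/2) = -1438.22400 / 1143.63583 ≈ -1.2576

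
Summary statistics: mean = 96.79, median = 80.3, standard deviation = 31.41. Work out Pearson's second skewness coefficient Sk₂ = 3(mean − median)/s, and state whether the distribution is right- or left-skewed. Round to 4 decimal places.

1.5750, right-skewed

Sk₂ = 3(96.79 − 80.3) / 31.41 = 3 × 16.4900 / 31.41
    = 49.4700 / 31.41 ≈ 1.5750
Sk₂ > 0 ⇒ mean > median ⇒ right-skewed (positive skew).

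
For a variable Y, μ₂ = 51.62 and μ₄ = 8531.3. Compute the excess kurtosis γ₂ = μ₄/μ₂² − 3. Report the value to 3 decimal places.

0.202

μ₂² = 51.62² = 2664.62440
μ₄/μ₂² = 8531.3 / 2664.62440 = 3.20169
γ₂ = 3.20169 − 3 ≈ 0.202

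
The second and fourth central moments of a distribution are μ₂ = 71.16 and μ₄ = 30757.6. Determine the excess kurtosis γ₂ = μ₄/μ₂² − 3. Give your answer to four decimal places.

3.0741

μ₂² = 71.16² = 5063.74560
μ₄/μ₂² = 30757.6 / 5063.74560 = 6.07408
γ₂ = 6.07408 − 3 ≈ 3.0741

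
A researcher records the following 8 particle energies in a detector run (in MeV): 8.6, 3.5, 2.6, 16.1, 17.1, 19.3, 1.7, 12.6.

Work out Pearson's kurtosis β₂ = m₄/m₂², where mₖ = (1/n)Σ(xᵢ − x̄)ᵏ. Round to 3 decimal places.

x̄ = 10.1875
Σ(xᵢ − x̄)² = 348.4488 ⇒ m₂ = 43.55609
Σ(xᵢ − x̄)⁴ = 20944.5605 ⇒ m₄ = 2618.07007
m₂² = 1897.13330
β₂ = m₄/m₂² = 2618.07007 / 1897.13330 ≈ 1.380

1.380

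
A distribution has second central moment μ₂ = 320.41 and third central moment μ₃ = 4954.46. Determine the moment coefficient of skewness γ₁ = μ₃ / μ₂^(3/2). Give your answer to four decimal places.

0.8638

σ = √μ₂ = √320.41 = 17.90000
σ³ = μ₂^(3/2) = 5735.33900
γ₁ = μ₃/σ³ = 4954.46 / 5735.33900 ≈ 0.8638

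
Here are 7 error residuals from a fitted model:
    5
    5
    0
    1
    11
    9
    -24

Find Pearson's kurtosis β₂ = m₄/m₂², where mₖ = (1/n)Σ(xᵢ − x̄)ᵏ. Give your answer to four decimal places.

x̄ = 1.0000
Σ(xᵢ − x̄)² = 822.0000 ⇒ m₂ = 117.42857
Σ(xᵢ − x̄)⁴ = 405234.0000 ⇒ m₄ = 57890.57143
m₂² = 13789.46939
β₂ = m₄/m₂² = 57890.57143 / 13789.46939 ≈ 4.1982

4.1982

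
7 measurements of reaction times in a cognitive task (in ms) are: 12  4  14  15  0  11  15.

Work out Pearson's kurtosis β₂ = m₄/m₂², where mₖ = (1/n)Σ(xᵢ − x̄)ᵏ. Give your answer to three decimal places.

2.185

x̄ = 10.1429
Σ(xᵢ − x̄)² = 206.8571 ⇒ m₂ = 29.55102
Σ(xᵢ − x̄)⁴ = 13354.6239 ⇒ m₄ = 1907.80342
m₂² = 873.26281
β₂ = m₄/m₂² = 1907.80342 / 873.26281 ≈ 2.185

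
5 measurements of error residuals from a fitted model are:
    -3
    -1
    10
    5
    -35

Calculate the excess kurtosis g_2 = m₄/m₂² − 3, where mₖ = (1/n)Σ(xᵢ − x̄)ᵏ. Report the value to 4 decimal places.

-0.1306

x̄ = -4.8000
Σ(xᵢ − x̄)² = 1244.8000 ⇒ m₂ = 248.96000
Σ(xᵢ − x̄)⁴ = 889238.1760 ⇒ m₄ = 177847.63520
m₂² = 61981.08160
g_2 = m₄/m₂² − 3 = 2.86939 − 3 ≈ -0.1306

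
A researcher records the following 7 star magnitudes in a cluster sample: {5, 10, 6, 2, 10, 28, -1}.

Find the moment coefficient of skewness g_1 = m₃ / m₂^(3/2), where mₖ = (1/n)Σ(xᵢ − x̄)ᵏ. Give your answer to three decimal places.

1.305

x̄ = (5 + 10 + 6 + 2 + 10 + 28 - 1) / 7 = 8.5714
deviations (xᵢ − x̄): -3.5714, 1.4286, -2.5714, -6.5714, 1.4286, 19.4286, -9.5714
Σ(xᵢ − x̄)² = 535.7143 ⇒ m₂ = 535.7143/7 = 76.53061
Σ(xᵢ − x̄)³ = 6116.3265 ⇒ m₃ = 6116.3265/7 = 873.76093
m₂^(3/2) = 76.53061^(1.5) = 669.50339
g_1 = m₃ / m₂^(3/2) = 873.76093 / 669.50339 ≈ 1.305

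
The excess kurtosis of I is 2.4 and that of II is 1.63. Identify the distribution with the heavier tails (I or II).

I

Higher excess kurtosis ⇒ heavier tails relative to the normal distribution.
2.4 vs 1.63: the larger is 2.4, so I has heavier tails.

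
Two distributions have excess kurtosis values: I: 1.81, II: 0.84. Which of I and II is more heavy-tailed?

Higher excess kurtosis ⇒ heavier tails relative to the normal distribution.
1.81 vs 0.84: the larger is 1.81, so I has heavier tails.

I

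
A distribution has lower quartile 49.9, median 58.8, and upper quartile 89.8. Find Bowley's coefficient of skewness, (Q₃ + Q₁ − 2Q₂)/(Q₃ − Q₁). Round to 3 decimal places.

0.554

numerator: Q₃ + Q₁ − 2Q₂ = 89.8 + 49.9 − 2×58.8 = 22.1000
denominator: Q₃ − Q₁ = 89.8 − 49.9 = 39.9000
Bowley skewness = 22.1000 / 39.9000 ≈ 0.554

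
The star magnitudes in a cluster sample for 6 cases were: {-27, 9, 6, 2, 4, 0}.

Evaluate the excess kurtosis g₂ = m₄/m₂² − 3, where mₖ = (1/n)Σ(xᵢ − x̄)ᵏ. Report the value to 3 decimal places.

0.814

x̄ = -1.0000
Σ(xᵢ − x̄)² = 860.0000 ⇒ m₂ = 143.33333
Σ(xᵢ − x̄)⁴ = 470084.0000 ⇒ m₄ = 78347.33333
m₂² = 20544.44444
g₂ = m₄/m₂² − 3 = 3.81355 − 3 ≈ 0.814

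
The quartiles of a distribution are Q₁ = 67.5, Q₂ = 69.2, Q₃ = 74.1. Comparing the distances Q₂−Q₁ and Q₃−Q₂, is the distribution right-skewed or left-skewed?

right-skewed

Q₂ − Q₁ = 1.7;  Q₃ − Q₂ = 4.9
Q₃ − Q₂ > Q₂ − Q₁ ⇒ the upper half is more spread out ⇒ right-skewed.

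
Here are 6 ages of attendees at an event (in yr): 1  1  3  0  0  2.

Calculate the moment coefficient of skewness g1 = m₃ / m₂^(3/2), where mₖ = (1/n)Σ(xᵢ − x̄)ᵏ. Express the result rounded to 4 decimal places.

x̄ = (1 + 1 + 3 + 0 + 0 + 2) / 6 = 1.1667
deviations (xᵢ − x̄): -0.1667, -0.1667, 1.8333, -1.1667, -1.1667, 0.8333
Σ(xᵢ − x̄)² = 6.8333 ⇒ m₂ = 6.8333/6 = 1.13889
Σ(xᵢ − x̄)³ = 3.5556 ⇒ m₃ = 3.5556/6 = 0.59259
m₂^(3/2) = 1.13889^(1.5) = 1.21541
g1 = m₃ / m₂^(3/2) = 0.59259 / 1.21541 ≈ 0.4876

0.4876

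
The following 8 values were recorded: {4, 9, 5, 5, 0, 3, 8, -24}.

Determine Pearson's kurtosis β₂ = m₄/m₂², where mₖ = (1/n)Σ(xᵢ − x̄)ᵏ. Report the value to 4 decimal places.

x̄ = 1.2500
Σ(xᵢ − x̄)² = 783.5000 ⇒ m₂ = 97.93750
Σ(xᵢ − x̄)⁴ = 412633.9063 ⇒ m₄ = 51579.23828
m₂² = 9591.75391
β₂ = m₄/m₂² = 51579.23828 / 9591.75391 ≈ 5.3775

5.3775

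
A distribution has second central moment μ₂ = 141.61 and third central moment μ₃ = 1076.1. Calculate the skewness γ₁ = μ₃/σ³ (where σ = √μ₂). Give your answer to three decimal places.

σ = √μ₂ = √141.61 = 11.90000
σ³ = μ₂^(3/2) = 1685.15900
γ₁ = μ₃/σ³ = 1076.1 / 1685.15900 ≈ 0.639

0.639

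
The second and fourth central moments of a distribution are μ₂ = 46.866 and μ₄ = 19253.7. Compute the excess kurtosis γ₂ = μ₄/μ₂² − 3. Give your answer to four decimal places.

5.7659

μ₂² = 46.866² = 2196.42196
μ₄/μ₂² = 19253.7 / 2196.42196 = 8.76594
γ₂ = 8.76594 − 3 ≈ 5.7659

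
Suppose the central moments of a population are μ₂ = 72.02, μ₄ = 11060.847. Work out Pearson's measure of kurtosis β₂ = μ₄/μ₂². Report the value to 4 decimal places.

2.1325

μ₂² = 72.02² = 5186.88040
μ₄/μ₂² = 11060.847 / 5186.88040 = 2.13247
β₂ ≈ 2.1325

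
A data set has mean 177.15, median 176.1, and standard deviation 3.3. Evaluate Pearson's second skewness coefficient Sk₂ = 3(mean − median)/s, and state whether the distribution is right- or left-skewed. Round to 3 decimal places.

0.955, right-skewed

Sk₂ = 3(177.15 − 176.1) / 3.3 = 3 × 1.0500 / 3.3
    = 3.1500 / 3.3 ≈ 0.955
Sk₂ > 0 ⇒ mean > median ⇒ right-skewed (positive skew).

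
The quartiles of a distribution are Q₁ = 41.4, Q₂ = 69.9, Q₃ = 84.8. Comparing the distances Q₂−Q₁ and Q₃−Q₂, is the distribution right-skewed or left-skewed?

Q₂ − Q₁ = 28.5;  Q₃ − Q₂ = 14.9
Q₂ − Q₁ > Q₃ − Q₂ ⇒ the lower half is more spread out ⇒ left-skewed.

left-skewed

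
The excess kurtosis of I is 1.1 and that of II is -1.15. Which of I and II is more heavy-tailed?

I

Higher excess kurtosis ⇒ heavier tails relative to the normal distribution.
1.1 vs -1.15: the larger is 1.1, so I has heavier tails. (I is leptokurtic — heavier-than-normal tails; the other is platykurtic.)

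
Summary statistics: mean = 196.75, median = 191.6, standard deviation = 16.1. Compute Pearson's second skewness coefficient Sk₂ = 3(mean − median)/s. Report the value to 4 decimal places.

Sk₂ = 3(196.75 − 191.6) / 16.1 = 3 × 5.1500 / 16.1
    = 15.4500 / 16.1 ≈ 0.9596

0.9596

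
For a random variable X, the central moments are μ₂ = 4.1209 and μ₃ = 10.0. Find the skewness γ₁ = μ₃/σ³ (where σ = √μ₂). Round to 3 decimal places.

1.195

σ = √μ₂ = √4.1209 = 2.03000
σ³ = μ₂^(3/2) = 8.36543
γ₁ = μ₃/σ³ = 10.0 / 8.36543 ≈ 1.195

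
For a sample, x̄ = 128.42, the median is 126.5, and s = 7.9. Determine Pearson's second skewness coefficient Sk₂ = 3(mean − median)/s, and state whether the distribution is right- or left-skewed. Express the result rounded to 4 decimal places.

Sk₂ = 3(128.42 − 126.5) / 7.9 = 3 × 1.9200 / 7.9
    = 5.7600 / 7.9 ≈ 0.7291
Sk₂ > 0 ⇒ mean > median ⇒ right-skewed (positive skew).

0.7291, right-skewed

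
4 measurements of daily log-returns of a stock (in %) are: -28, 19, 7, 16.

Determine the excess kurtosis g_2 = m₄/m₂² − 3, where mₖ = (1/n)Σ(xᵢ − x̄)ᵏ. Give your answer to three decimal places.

x̄ = 3.5000
Σ(xᵢ − x̄)² = 1401.0000 ⇒ m₂ = 350.25000
Σ(xᵢ − x̄)⁴ = 1066844.2500 ⇒ m₄ = 266711.06250
m₂² = 122675.06250
g_2 = m₄/m₂² − 3 = 2.17413 − 3 ≈ -0.826

-0.826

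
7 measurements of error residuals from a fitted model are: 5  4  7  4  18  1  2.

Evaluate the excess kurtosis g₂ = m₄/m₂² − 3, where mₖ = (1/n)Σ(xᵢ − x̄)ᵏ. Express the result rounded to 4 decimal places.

x̄ = 5.8571
Σ(xᵢ − x̄)² = 194.8571 ⇒ m₂ = 27.83673
Σ(xᵢ − x̄)⁴ = 22545.1545 ⇒ m₄ = 3220.73636
m₂² = 774.88380
g₂ = m₄/m₂² − 3 = 4.15641 − 3 ≈ 1.1564

1.1564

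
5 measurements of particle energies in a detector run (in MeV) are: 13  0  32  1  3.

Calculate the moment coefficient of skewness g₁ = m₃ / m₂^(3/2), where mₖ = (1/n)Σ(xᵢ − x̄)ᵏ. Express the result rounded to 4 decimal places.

x̄ = (13 + 0 + 32 + 1 + 3) / 5 = 9.8000
deviations (xᵢ − x̄): 3.2000, -9.8000, 22.2000, -8.8000, -6.8000
Σ(xᵢ − x̄)² = 722.8000 ⇒ m₂ = 722.8000/5 = 144.56000
Σ(xᵢ − x̄)³ = 9036.7200 ⇒ m₃ = 9036.7200/5 = 1807.34400
m₂^(3/2) = 144.56000^(1.5) = 1738.08979
g₁ = m₃ / m₂^(3/2) = 1807.34400 / 1738.08979 ≈ 1.0398

1.0398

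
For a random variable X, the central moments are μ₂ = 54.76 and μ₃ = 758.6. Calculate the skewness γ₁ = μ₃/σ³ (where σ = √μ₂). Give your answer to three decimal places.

σ = √μ₂ = √54.76 = 7.40000
σ³ = μ₂^(3/2) = 405.22400
γ₁ = μ₃/σ³ = 758.6 / 405.22400 ≈ 1.872

1.872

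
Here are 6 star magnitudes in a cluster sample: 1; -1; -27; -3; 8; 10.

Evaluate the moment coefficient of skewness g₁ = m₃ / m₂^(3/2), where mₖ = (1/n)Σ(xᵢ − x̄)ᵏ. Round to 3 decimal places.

-1.208

x̄ = (1 - 1 - 27 - 3 + 8 + 10) / 6 = -2.0000
deviations (xᵢ − x̄): 3.0000, 1.0000, -25.0000, -1.0000, 10.0000, 12.0000
Σ(xᵢ − x̄)² = 880.0000 ⇒ m₂ = 880.0000/6 = 146.66667
Σ(xᵢ − x̄)³ = -12870.0000 ⇒ m₃ = -12870.0000/6 = -2145.00000
m₂^(3/2) = 146.66667^(1.5) = 1776.22154
g₁ = m₃ / m₂^(3/2) = -2145.00000 / 1776.22154 ≈ -1.208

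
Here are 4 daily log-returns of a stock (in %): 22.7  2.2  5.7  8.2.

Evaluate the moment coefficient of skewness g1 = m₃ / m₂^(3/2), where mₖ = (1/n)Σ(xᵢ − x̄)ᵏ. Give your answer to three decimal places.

x̄ = (22.7 + 2.2 + 5.7 + 8.2) / 4 = 9.7000
deviations (xᵢ − x̄): 13.0000, -7.5000, -4.0000, -1.5000
Σ(xᵢ − x̄)² = 243.5000 ⇒ m₂ = 243.5000/4 = 60.87500
Σ(xᵢ − x̄)³ = 1707.7500 ⇒ m₃ = 1707.7500/4 = 426.93750
m₂^(3/2) = 60.87500^(1.5) = 474.96156
g1 = m₃ / m₂^(3/2) = 426.93750 / 474.96156 ≈ 0.899

0.899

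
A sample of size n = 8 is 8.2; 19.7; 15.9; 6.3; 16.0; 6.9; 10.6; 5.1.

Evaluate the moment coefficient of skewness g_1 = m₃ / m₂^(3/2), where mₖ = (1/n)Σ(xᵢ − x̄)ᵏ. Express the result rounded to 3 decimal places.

0.426

x̄ = (8.2 + 19.7 + 15.9 + 6.3 + 16.0 + 6.9 + 10.6 + 5.1) / 8 = 11.0875
deviations (xᵢ − x̄): -2.8875, 8.6125, 4.8125, -4.7875, 4.9125, -4.1875, -0.4875, -5.9875
Σ(xᵢ − x̄)² = 206.3488 ⇒ m₂ = 206.3488/8 = 25.79359
Σ(xᵢ − x̄)³ = 446.8411 ⇒ m₃ = 446.8411/8 = 55.85514
m₂^(3/2) = 25.79359^(1.5) = 130.99894
g_1 = m₃ / m₂^(3/2) = 55.85514 / 130.99894 ≈ 0.426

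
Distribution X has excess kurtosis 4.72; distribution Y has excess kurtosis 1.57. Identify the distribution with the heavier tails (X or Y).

Higher excess kurtosis ⇒ heavier tails relative to the normal distribution.
4.72 vs 1.57: the larger is 4.72, so X has heavier tails.

X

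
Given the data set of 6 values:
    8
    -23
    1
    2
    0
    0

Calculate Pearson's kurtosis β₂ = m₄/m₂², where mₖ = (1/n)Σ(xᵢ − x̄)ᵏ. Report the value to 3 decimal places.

x̄ = -2.0000
Σ(xᵢ − x̄)² = 574.0000 ⇒ m₂ = 95.66667
Σ(xᵢ − x̄)⁴ = 204850.0000 ⇒ m₄ = 34141.66667
m₂² = 9152.11111
β₂ = m₄/m₂² = 34141.66667 / 9152.11111 ≈ 3.730

3.730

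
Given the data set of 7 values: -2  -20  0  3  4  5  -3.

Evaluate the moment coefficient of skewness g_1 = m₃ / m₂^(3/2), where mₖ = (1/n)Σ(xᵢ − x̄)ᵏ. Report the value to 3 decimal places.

-1.534

x̄ = (-2 - 20 + 0 + 3 + 4 + 5 - 3) / 7 = -1.8571
deviations (xᵢ − x̄): -0.1429, -18.1429, 1.8571, 4.8571, 5.8571, 6.8571, -1.1429
Σ(xᵢ − x̄)² = 438.8571 ⇒ m₂ = 438.8571/7 = 62.69388
Σ(xᵢ − x̄)³ = -5329.1020 ⇒ m₃ = -5329.1020/7 = -761.30029
m₂^(3/2) = 62.69388^(1.5) = 496.40677
g_1 = m₃ / m₂^(3/2) = -761.30029 / 496.40677 ≈ -1.534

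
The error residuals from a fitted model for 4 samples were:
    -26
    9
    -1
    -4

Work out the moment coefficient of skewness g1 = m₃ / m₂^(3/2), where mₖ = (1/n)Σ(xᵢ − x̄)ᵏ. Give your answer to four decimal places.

x̄ = (-26 + 9 - 1 - 4) / 4 = -5.5000
deviations (xᵢ − x̄): -20.5000, 14.5000, 4.5000, 1.5000
Σ(xᵢ − x̄)² = 653.0000 ⇒ m₂ = 653.0000/4 = 163.25000
Σ(xᵢ − x̄)³ = -5472.0000 ⇒ m₃ = -5472.0000/4 = -1368.00000
m₂^(3/2) = 163.25000^(1.5) = 2085.83420
g1 = m₃ / m₂^(3/2) = -1368.00000 / 2085.83420 ≈ -0.6559

-0.6559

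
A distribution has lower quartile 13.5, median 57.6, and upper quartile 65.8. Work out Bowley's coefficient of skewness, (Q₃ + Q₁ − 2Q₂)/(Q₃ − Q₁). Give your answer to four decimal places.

numerator: Q₃ + Q₁ − 2Q₂ = 65.8 + 13.5 − 2×57.6 = -35.9000
denominator: Q₃ − Q₁ = 65.8 − 13.5 = 52.3000
Bowley skewness = -35.9000 / 52.3000 ≈ -0.6864

-0.6864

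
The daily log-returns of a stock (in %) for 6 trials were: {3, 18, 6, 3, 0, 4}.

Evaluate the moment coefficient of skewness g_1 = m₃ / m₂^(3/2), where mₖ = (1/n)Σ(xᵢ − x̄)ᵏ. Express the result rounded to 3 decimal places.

1.416

x̄ = (3 + 18 + 6 + 3 + 0 + 4) / 6 = 5.6667
deviations (xᵢ − x̄): -2.6667, 12.3333, 0.3333, -2.6667, -5.6667, -1.6667
Σ(xᵢ − x̄)² = 201.3333 ⇒ m₂ = 201.3333/6 = 33.55556
Σ(xᵢ − x̄)³ = 1651.5556 ⇒ m₃ = 1651.5556/6 = 275.25926
m₂^(3/2) = 33.55556^(1.5) = 194.37779
g_1 = m₃ / m₂^(3/2) = 275.25926 / 194.37779 ≈ 1.416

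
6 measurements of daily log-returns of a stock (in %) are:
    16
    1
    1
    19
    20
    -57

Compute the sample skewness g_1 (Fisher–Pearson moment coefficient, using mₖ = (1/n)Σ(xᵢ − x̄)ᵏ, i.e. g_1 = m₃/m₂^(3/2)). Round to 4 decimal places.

x̄ = (16 + 1 + 1 + 19 + 20 - 57) / 6 = 0.0000
deviations (xᵢ − x̄): 16.0000, 1.0000, 1.0000, 19.0000, 20.0000, -57.0000
Σ(xᵢ − x̄)² = 4268.0000 ⇒ m₂ = 4268.0000/6 = 711.33333
Σ(xᵢ − x̄)³ = -166236.0000 ⇒ m₃ = -166236.0000/6 = -27706.00000
m₂^(3/2) = 711.33333^(1.5) = 18971.85255
g_1 = m₃ / m₂^(3/2) = -27706.00000 / 18971.85255 ≈ -1.4604

-1.4604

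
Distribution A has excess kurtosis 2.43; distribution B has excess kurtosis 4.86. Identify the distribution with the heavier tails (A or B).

Higher excess kurtosis ⇒ heavier tails relative to the normal distribution.
2.43 vs 4.86: the larger is 4.86, so B has heavier tails.

B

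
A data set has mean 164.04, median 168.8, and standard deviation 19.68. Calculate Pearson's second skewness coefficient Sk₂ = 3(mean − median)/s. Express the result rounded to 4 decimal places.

Sk₂ = 3(164.04 − 168.8) / 19.68 = 3 × -4.7600 / 19.68
    = -14.2800 / 19.68 ≈ -0.7256

-0.7256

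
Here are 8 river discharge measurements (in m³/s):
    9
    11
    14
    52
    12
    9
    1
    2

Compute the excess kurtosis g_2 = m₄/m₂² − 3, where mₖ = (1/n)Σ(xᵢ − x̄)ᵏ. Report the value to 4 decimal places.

x̄ = 13.7500
Σ(xᵢ − x̄)² = 1819.5000 ⇒ m₂ = 227.43750
Σ(xᵢ − x̄)⁴ = 2187124.4063 ⇒ m₄ = 273390.55078
m₂² = 51727.81641
g_2 = m₄/m₂² − 3 = 5.28517 − 3 ≈ 2.2852

2.2852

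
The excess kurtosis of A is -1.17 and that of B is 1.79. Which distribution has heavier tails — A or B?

B

Higher excess kurtosis ⇒ heavier tails relative to the normal distribution.
-1.17 vs 1.79: the larger is 1.79, so B has heavier tails. (B is leptokurtic — heavier-than-normal tails; the other is platykurtic.)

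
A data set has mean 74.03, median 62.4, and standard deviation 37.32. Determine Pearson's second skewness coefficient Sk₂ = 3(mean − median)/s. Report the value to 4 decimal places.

Sk₂ = 3(74.03 − 62.4) / 37.32 = 3 × 11.6300 / 37.32
    = 34.8900 / 37.32 ≈ 0.9349

0.9349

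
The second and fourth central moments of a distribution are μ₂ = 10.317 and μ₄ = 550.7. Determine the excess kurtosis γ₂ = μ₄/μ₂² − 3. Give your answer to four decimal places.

μ₂² = 10.317² = 106.44049
μ₄/μ₂² = 550.7 / 106.44049 = 5.17378
γ₂ = 5.17378 − 3 ≈ 2.1738

2.1738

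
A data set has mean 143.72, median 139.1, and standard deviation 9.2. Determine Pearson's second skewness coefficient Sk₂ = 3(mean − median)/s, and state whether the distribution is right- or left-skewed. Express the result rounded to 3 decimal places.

Sk₂ = 3(143.72 − 139.1) / 9.2 = 3 × 4.6200 / 9.2
    = 13.8600 / 9.2 ≈ 1.507
Sk₂ > 0 ⇒ mean > median ⇒ right-skewed (positive skew).

1.507, right-skewed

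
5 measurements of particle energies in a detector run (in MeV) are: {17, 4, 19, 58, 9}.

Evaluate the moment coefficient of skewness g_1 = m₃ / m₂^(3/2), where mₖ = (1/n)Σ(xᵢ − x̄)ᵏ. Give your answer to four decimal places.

x̄ = (17 + 4 + 19 + 58 + 9) / 5 = 21.4000
deviations (xᵢ − x̄): -4.4000, -17.4000, -2.4000, 36.6000, -12.4000
Σ(xᵢ − x̄)² = 1821.2000 ⇒ m₂ = 1821.2000/5 = 364.24000
Σ(xᵢ − x̄)³ = 41754.2400 ⇒ m₃ = 41754.2400/5 = 8350.84800
m₂^(3/2) = 364.24000^(1.5) = 6951.54688
g_1 = m₃ / m₂^(3/2) = 8350.84800 / 6951.54688 ≈ 1.2013

1.2013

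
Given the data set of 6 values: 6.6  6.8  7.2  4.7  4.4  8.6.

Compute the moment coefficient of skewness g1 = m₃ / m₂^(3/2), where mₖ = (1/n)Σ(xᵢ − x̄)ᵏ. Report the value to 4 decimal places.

x̄ = (6.6 + 6.8 + 7.2 + 4.7 + 4.4 + 8.6) / 6 = 6.3833
deviations (xᵢ − x̄): 0.2167, 0.4167, 0.8167, -1.6833, -1.9833, 2.2167
Σ(xᵢ − x̄)² = 12.5683 ⇒ m₂ = 12.5683/6 = 2.09472
Σ(xᵢ − x̄)³ = -1.0526 ⇒ m₃ = -1.0526/6 = -0.17543
m₂^(3/2) = 2.09472^(1.5) = 3.03172
g1 = m₃ / m₂^(3/2) = -0.17543 / 3.03172 ≈ -0.0579

-0.0579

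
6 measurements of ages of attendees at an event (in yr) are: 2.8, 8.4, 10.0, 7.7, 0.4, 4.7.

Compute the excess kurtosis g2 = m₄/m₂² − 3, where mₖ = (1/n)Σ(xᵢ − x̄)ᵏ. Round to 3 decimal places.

x̄ = 5.6667
Σ(xᵢ − x̄)² = 67.2733 ⇒ m₂ = 11.21222
Σ(xᵢ − x̄)⁴ = 1263.3054 ⇒ m₄ = 210.55091
m₂² = 125.71393
g2 = m₄/m₂² − 3 = 1.67484 − 3 ≈ -1.325

-1.325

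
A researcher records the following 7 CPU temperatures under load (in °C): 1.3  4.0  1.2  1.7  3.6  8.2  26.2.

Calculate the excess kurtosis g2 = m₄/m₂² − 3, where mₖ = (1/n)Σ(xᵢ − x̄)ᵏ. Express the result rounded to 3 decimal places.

x̄ = 6.6000
Σ(xᵢ − x̄)² = 483.7400 ⇒ m₂ = 69.10571
Σ(xᵢ − x̄)⁴ = 149927.9906 ⇒ m₄ = 21418.28437
m₂² = 4775.59975
g2 = m₄/m₂² − 3 = 4.48494 − 3 ≈ 1.485

1.485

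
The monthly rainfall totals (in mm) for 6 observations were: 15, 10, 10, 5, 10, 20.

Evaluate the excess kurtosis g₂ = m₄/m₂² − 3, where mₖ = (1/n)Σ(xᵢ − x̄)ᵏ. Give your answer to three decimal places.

x̄ = 11.6667
Σ(xᵢ − x̄)² = 133.3333 ⇒ m₂ = 22.22222
Σ(xᵢ − x̄)⁴ = 6944.4444 ⇒ m₄ = 1157.40741
m₂² = 493.82716
g₂ = m₄/m₂² − 3 = 2.34375 − 3 ≈ -0.656

-0.656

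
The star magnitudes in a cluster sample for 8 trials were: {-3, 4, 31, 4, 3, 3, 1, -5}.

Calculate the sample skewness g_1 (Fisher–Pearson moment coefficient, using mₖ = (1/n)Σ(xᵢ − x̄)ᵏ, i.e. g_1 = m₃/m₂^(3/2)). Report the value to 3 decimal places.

x̄ = (-3 + 4 + 31 + 4 + 3 + 3 + 1 - 5) / 8 = 4.7500
deviations (xᵢ − x̄): -7.7500, -0.7500, 26.2500, -0.7500, -1.7500, -1.7500, -3.7500, -9.7500
Σ(xᵢ − x̄)² = 865.5000 ⇒ m₂ = 865.5000/8 = 108.18750
Σ(xᵢ − x̄)³ = 16631.2500 ⇒ m₃ = 16631.2500/8 = 2078.90625
m₂^(3/2) = 108.18750^(1.5) = 1125.29303
g_1 = m₃ / m₂^(3/2) = 2078.90625 / 1125.29303 ≈ 1.847

1.847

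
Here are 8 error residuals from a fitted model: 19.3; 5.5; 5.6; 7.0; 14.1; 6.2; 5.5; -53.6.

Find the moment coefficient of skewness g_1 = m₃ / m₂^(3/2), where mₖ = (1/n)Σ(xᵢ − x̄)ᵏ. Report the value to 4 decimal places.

-2.0316

x̄ = (19.3 + 5.5 + 5.6 + 7.0 + 14.1 + 6.2 + 5.5 - 53.6) / 8 = 1.2000
deviations (xᵢ − x̄): 18.1000, 4.3000, 4.4000, 5.8000, 12.9000, 5.0000, 4.3000, -54.8000
Σ(xᵢ − x̄)² = 3612.0400 ⇒ m₂ = 3612.0400/8 = 451.50500
Σ(xᵢ − x̄)³ = -155925.8520 ⇒ m₃ = -155925.8520/8 = -19490.73150
m₂^(3/2) = 451.50500^(1.5) = 9593.87037
g_1 = m₃ / m₂^(3/2) = -19490.73150 / 9593.87037 ≈ -2.0316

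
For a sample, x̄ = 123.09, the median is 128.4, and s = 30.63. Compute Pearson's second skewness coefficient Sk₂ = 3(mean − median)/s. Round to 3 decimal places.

-0.520

Sk₂ = 3(123.09 − 128.4) / 30.63 = 3 × -5.3100 / 30.63
    = -15.9300 / 30.63 ≈ -0.520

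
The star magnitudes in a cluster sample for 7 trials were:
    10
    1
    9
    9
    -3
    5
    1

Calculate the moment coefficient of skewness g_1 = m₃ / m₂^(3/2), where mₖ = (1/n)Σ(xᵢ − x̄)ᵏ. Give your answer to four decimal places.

x̄ = (10 + 1 + 9 + 9 - 3 + 5 + 1) / 7 = 4.5714
deviations (xᵢ − x̄): 5.4286, -3.5714, 4.4286, 4.4286, -7.5714, 0.4286, -3.5714
Σ(xᵢ − x̄)² = 151.7143 ⇒ m₂ = 151.7143/7 = 21.67347
Σ(xᵢ − x̄)³ = -191.3878 ⇒ m₃ = -191.3878/7 = -27.34111
m₂^(3/2) = 21.67347^(1.5) = 100.90035
g_1 = m₃ / m₂^(3/2) = -27.34111 / 100.90035 ≈ -0.2710

-0.2710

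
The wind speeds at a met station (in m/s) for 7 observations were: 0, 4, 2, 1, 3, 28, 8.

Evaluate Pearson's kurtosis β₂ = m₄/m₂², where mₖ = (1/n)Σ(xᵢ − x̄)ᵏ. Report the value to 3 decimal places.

x̄ = 6.5714
Σ(xᵢ − x̄)² = 575.7143 ⇒ m₂ = 82.24490
Σ(xᵢ − x̄)⁴ = 214325.3120 ⇒ m₄ = 30617.90171
m₂² = 6764.22324
β₂ = m₄/m₂² = 30617.90171 / 6764.22324 ≈ 4.526

4.526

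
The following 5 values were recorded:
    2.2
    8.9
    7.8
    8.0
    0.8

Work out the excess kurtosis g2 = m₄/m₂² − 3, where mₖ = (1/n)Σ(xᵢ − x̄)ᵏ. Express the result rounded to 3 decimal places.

-1.697

x̄ = 5.5400
Σ(xᵢ − x̄)² = 56.0720 ⇒ m₂ = 11.21440
Σ(xᵢ − x̄)⁴ = 819.4050 ⇒ m₄ = 163.88099
m₂² = 125.76277
g2 = m₄/m₂² − 3 = 1.30310 − 3 ≈ -1.697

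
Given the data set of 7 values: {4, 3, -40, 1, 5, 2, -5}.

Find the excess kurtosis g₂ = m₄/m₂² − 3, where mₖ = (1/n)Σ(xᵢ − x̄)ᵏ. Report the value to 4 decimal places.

x̄ = -4.2857
Σ(xᵢ − x̄)² = 1551.4286 ⇒ m₂ = 221.63265
Σ(xᵢ − x̄)⁴ = 1644233.7376 ⇒ m₄ = 234890.53394
m₂² = 49121.03290
g₂ = m₄/m₂² − 3 = 4.78187 − 3 ≈ 1.7819

1.7819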